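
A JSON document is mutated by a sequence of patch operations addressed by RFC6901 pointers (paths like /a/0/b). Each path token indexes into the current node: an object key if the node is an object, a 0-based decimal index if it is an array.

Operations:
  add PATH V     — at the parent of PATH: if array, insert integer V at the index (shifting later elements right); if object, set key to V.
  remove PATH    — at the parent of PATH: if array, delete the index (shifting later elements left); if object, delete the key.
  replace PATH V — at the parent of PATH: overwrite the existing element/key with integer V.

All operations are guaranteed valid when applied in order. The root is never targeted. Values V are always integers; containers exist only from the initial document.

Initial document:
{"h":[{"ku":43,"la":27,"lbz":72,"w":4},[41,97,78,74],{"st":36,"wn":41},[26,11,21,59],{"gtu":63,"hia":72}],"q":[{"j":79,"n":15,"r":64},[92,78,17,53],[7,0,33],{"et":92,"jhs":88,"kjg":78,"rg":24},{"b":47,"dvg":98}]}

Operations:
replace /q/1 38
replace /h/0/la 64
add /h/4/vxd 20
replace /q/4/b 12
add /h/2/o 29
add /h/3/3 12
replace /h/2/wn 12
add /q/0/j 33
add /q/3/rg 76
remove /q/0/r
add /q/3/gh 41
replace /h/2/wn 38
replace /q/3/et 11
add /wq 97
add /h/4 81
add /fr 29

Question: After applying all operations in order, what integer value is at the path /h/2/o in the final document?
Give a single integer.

Answer: 29

Derivation:
After op 1 (replace /q/1 38): {"h":[{"ku":43,"la":27,"lbz":72,"w":4},[41,97,78,74],{"st":36,"wn":41},[26,11,21,59],{"gtu":63,"hia":72}],"q":[{"j":79,"n":15,"r":64},38,[7,0,33],{"et":92,"jhs":88,"kjg":78,"rg":24},{"b":47,"dvg":98}]}
After op 2 (replace /h/0/la 64): {"h":[{"ku":43,"la":64,"lbz":72,"w":4},[41,97,78,74],{"st":36,"wn":41},[26,11,21,59],{"gtu":63,"hia":72}],"q":[{"j":79,"n":15,"r":64},38,[7,0,33],{"et":92,"jhs":88,"kjg":78,"rg":24},{"b":47,"dvg":98}]}
After op 3 (add /h/4/vxd 20): {"h":[{"ku":43,"la":64,"lbz":72,"w":4},[41,97,78,74],{"st":36,"wn":41},[26,11,21,59],{"gtu":63,"hia":72,"vxd":20}],"q":[{"j":79,"n":15,"r":64},38,[7,0,33],{"et":92,"jhs":88,"kjg":78,"rg":24},{"b":47,"dvg":98}]}
After op 4 (replace /q/4/b 12): {"h":[{"ku":43,"la":64,"lbz":72,"w":4},[41,97,78,74],{"st":36,"wn":41},[26,11,21,59],{"gtu":63,"hia":72,"vxd":20}],"q":[{"j":79,"n":15,"r":64},38,[7,0,33],{"et":92,"jhs":88,"kjg":78,"rg":24},{"b":12,"dvg":98}]}
After op 5 (add /h/2/o 29): {"h":[{"ku":43,"la":64,"lbz":72,"w":4},[41,97,78,74],{"o":29,"st":36,"wn":41},[26,11,21,59],{"gtu":63,"hia":72,"vxd":20}],"q":[{"j":79,"n":15,"r":64},38,[7,0,33],{"et":92,"jhs":88,"kjg":78,"rg":24},{"b":12,"dvg":98}]}
After op 6 (add /h/3/3 12): {"h":[{"ku":43,"la":64,"lbz":72,"w":4},[41,97,78,74],{"o":29,"st":36,"wn":41},[26,11,21,12,59],{"gtu":63,"hia":72,"vxd":20}],"q":[{"j":79,"n":15,"r":64},38,[7,0,33],{"et":92,"jhs":88,"kjg":78,"rg":24},{"b":12,"dvg":98}]}
After op 7 (replace /h/2/wn 12): {"h":[{"ku":43,"la":64,"lbz":72,"w":4},[41,97,78,74],{"o":29,"st":36,"wn":12},[26,11,21,12,59],{"gtu":63,"hia":72,"vxd":20}],"q":[{"j":79,"n":15,"r":64},38,[7,0,33],{"et":92,"jhs":88,"kjg":78,"rg":24},{"b":12,"dvg":98}]}
After op 8 (add /q/0/j 33): {"h":[{"ku":43,"la":64,"lbz":72,"w":4},[41,97,78,74],{"o":29,"st":36,"wn":12},[26,11,21,12,59],{"gtu":63,"hia":72,"vxd":20}],"q":[{"j":33,"n":15,"r":64},38,[7,0,33],{"et":92,"jhs":88,"kjg":78,"rg":24},{"b":12,"dvg":98}]}
After op 9 (add /q/3/rg 76): {"h":[{"ku":43,"la":64,"lbz":72,"w":4},[41,97,78,74],{"o":29,"st":36,"wn":12},[26,11,21,12,59],{"gtu":63,"hia":72,"vxd":20}],"q":[{"j":33,"n":15,"r":64},38,[7,0,33],{"et":92,"jhs":88,"kjg":78,"rg":76},{"b":12,"dvg":98}]}
After op 10 (remove /q/0/r): {"h":[{"ku":43,"la":64,"lbz":72,"w":4},[41,97,78,74],{"o":29,"st":36,"wn":12},[26,11,21,12,59],{"gtu":63,"hia":72,"vxd":20}],"q":[{"j":33,"n":15},38,[7,0,33],{"et":92,"jhs":88,"kjg":78,"rg":76},{"b":12,"dvg":98}]}
After op 11 (add /q/3/gh 41): {"h":[{"ku":43,"la":64,"lbz":72,"w":4},[41,97,78,74],{"o":29,"st":36,"wn":12},[26,11,21,12,59],{"gtu":63,"hia":72,"vxd":20}],"q":[{"j":33,"n":15},38,[7,0,33],{"et":92,"gh":41,"jhs":88,"kjg":78,"rg":76},{"b":12,"dvg":98}]}
After op 12 (replace /h/2/wn 38): {"h":[{"ku":43,"la":64,"lbz":72,"w":4},[41,97,78,74],{"o":29,"st":36,"wn":38},[26,11,21,12,59],{"gtu":63,"hia":72,"vxd":20}],"q":[{"j":33,"n":15},38,[7,0,33],{"et":92,"gh":41,"jhs":88,"kjg":78,"rg":76},{"b":12,"dvg":98}]}
After op 13 (replace /q/3/et 11): {"h":[{"ku":43,"la":64,"lbz":72,"w":4},[41,97,78,74],{"o":29,"st":36,"wn":38},[26,11,21,12,59],{"gtu":63,"hia":72,"vxd":20}],"q":[{"j":33,"n":15},38,[7,0,33],{"et":11,"gh":41,"jhs":88,"kjg":78,"rg":76},{"b":12,"dvg":98}]}
After op 14 (add /wq 97): {"h":[{"ku":43,"la":64,"lbz":72,"w":4},[41,97,78,74],{"o":29,"st":36,"wn":38},[26,11,21,12,59],{"gtu":63,"hia":72,"vxd":20}],"q":[{"j":33,"n":15},38,[7,0,33],{"et":11,"gh":41,"jhs":88,"kjg":78,"rg":76},{"b":12,"dvg":98}],"wq":97}
After op 15 (add /h/4 81): {"h":[{"ku":43,"la":64,"lbz":72,"w":4},[41,97,78,74],{"o":29,"st":36,"wn":38},[26,11,21,12,59],81,{"gtu":63,"hia":72,"vxd":20}],"q":[{"j":33,"n":15},38,[7,0,33],{"et":11,"gh":41,"jhs":88,"kjg":78,"rg":76},{"b":12,"dvg":98}],"wq":97}
After op 16 (add /fr 29): {"fr":29,"h":[{"ku":43,"la":64,"lbz":72,"w":4},[41,97,78,74],{"o":29,"st":36,"wn":38},[26,11,21,12,59],81,{"gtu":63,"hia":72,"vxd":20}],"q":[{"j":33,"n":15},38,[7,0,33],{"et":11,"gh":41,"jhs":88,"kjg":78,"rg":76},{"b":12,"dvg":98}],"wq":97}
Value at /h/2/o: 29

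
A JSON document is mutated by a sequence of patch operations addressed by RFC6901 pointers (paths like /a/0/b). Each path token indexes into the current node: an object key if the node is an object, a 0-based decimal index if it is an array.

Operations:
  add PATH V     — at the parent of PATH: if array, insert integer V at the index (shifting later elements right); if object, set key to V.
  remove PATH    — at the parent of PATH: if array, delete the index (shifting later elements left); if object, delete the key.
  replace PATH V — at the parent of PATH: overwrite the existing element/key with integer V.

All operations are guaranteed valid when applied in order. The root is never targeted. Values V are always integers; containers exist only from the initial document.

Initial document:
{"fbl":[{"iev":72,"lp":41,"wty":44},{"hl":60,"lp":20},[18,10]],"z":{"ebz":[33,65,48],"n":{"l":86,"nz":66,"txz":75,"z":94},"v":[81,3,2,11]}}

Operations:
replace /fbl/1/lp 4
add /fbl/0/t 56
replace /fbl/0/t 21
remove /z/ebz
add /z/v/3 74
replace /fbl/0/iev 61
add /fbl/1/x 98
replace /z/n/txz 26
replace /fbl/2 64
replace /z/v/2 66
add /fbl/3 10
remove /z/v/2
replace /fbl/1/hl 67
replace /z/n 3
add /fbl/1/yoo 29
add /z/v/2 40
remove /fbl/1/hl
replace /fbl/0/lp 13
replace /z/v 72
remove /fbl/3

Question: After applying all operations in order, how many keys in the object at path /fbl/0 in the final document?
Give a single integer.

After op 1 (replace /fbl/1/lp 4): {"fbl":[{"iev":72,"lp":41,"wty":44},{"hl":60,"lp":4},[18,10]],"z":{"ebz":[33,65,48],"n":{"l":86,"nz":66,"txz":75,"z":94},"v":[81,3,2,11]}}
After op 2 (add /fbl/0/t 56): {"fbl":[{"iev":72,"lp":41,"t":56,"wty":44},{"hl":60,"lp":4},[18,10]],"z":{"ebz":[33,65,48],"n":{"l":86,"nz":66,"txz":75,"z":94},"v":[81,3,2,11]}}
After op 3 (replace /fbl/0/t 21): {"fbl":[{"iev":72,"lp":41,"t":21,"wty":44},{"hl":60,"lp":4},[18,10]],"z":{"ebz":[33,65,48],"n":{"l":86,"nz":66,"txz":75,"z":94},"v":[81,3,2,11]}}
After op 4 (remove /z/ebz): {"fbl":[{"iev":72,"lp":41,"t":21,"wty":44},{"hl":60,"lp":4},[18,10]],"z":{"n":{"l":86,"nz":66,"txz":75,"z":94},"v":[81,3,2,11]}}
After op 5 (add /z/v/3 74): {"fbl":[{"iev":72,"lp":41,"t":21,"wty":44},{"hl":60,"lp":4},[18,10]],"z":{"n":{"l":86,"nz":66,"txz":75,"z":94},"v":[81,3,2,74,11]}}
After op 6 (replace /fbl/0/iev 61): {"fbl":[{"iev":61,"lp":41,"t":21,"wty":44},{"hl":60,"lp":4},[18,10]],"z":{"n":{"l":86,"nz":66,"txz":75,"z":94},"v":[81,3,2,74,11]}}
After op 7 (add /fbl/1/x 98): {"fbl":[{"iev":61,"lp":41,"t":21,"wty":44},{"hl":60,"lp":4,"x":98},[18,10]],"z":{"n":{"l":86,"nz":66,"txz":75,"z":94},"v":[81,3,2,74,11]}}
After op 8 (replace /z/n/txz 26): {"fbl":[{"iev":61,"lp":41,"t":21,"wty":44},{"hl":60,"lp":4,"x":98},[18,10]],"z":{"n":{"l":86,"nz":66,"txz":26,"z":94},"v":[81,3,2,74,11]}}
After op 9 (replace /fbl/2 64): {"fbl":[{"iev":61,"lp":41,"t":21,"wty":44},{"hl":60,"lp":4,"x":98},64],"z":{"n":{"l":86,"nz":66,"txz":26,"z":94},"v":[81,3,2,74,11]}}
After op 10 (replace /z/v/2 66): {"fbl":[{"iev":61,"lp":41,"t":21,"wty":44},{"hl":60,"lp":4,"x":98},64],"z":{"n":{"l":86,"nz":66,"txz":26,"z":94},"v":[81,3,66,74,11]}}
After op 11 (add /fbl/3 10): {"fbl":[{"iev":61,"lp":41,"t":21,"wty":44},{"hl":60,"lp":4,"x":98},64,10],"z":{"n":{"l":86,"nz":66,"txz":26,"z":94},"v":[81,3,66,74,11]}}
After op 12 (remove /z/v/2): {"fbl":[{"iev":61,"lp":41,"t":21,"wty":44},{"hl":60,"lp":4,"x":98},64,10],"z":{"n":{"l":86,"nz":66,"txz":26,"z":94},"v":[81,3,74,11]}}
After op 13 (replace /fbl/1/hl 67): {"fbl":[{"iev":61,"lp":41,"t":21,"wty":44},{"hl":67,"lp":4,"x":98},64,10],"z":{"n":{"l":86,"nz":66,"txz":26,"z":94},"v":[81,3,74,11]}}
After op 14 (replace /z/n 3): {"fbl":[{"iev":61,"lp":41,"t":21,"wty":44},{"hl":67,"lp":4,"x":98},64,10],"z":{"n":3,"v":[81,3,74,11]}}
After op 15 (add /fbl/1/yoo 29): {"fbl":[{"iev":61,"lp":41,"t":21,"wty":44},{"hl":67,"lp":4,"x":98,"yoo":29},64,10],"z":{"n":3,"v":[81,3,74,11]}}
After op 16 (add /z/v/2 40): {"fbl":[{"iev":61,"lp":41,"t":21,"wty":44},{"hl":67,"lp":4,"x":98,"yoo":29},64,10],"z":{"n":3,"v":[81,3,40,74,11]}}
After op 17 (remove /fbl/1/hl): {"fbl":[{"iev":61,"lp":41,"t":21,"wty":44},{"lp":4,"x":98,"yoo":29},64,10],"z":{"n":3,"v":[81,3,40,74,11]}}
After op 18 (replace /fbl/0/lp 13): {"fbl":[{"iev":61,"lp":13,"t":21,"wty":44},{"lp":4,"x":98,"yoo":29},64,10],"z":{"n":3,"v":[81,3,40,74,11]}}
After op 19 (replace /z/v 72): {"fbl":[{"iev":61,"lp":13,"t":21,"wty":44},{"lp":4,"x":98,"yoo":29},64,10],"z":{"n":3,"v":72}}
After op 20 (remove /fbl/3): {"fbl":[{"iev":61,"lp":13,"t":21,"wty":44},{"lp":4,"x":98,"yoo":29},64],"z":{"n":3,"v":72}}
Size at path /fbl/0: 4

Answer: 4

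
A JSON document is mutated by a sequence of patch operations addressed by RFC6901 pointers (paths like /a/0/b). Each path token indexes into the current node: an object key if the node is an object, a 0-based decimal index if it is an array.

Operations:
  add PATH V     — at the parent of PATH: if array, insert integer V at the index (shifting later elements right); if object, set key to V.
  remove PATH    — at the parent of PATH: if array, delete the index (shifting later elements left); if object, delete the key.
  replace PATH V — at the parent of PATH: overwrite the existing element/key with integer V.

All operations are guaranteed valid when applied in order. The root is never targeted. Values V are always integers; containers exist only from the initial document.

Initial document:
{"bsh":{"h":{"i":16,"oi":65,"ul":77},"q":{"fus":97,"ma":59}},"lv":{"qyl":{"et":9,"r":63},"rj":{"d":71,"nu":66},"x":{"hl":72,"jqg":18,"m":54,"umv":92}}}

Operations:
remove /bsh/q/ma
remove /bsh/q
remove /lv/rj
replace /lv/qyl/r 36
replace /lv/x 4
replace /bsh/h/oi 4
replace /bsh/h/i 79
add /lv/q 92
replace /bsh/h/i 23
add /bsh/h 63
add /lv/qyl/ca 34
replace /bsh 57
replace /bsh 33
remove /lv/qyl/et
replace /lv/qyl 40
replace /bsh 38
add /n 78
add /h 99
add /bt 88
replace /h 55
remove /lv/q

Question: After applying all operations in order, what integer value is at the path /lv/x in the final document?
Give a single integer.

After op 1 (remove /bsh/q/ma): {"bsh":{"h":{"i":16,"oi":65,"ul":77},"q":{"fus":97}},"lv":{"qyl":{"et":9,"r":63},"rj":{"d":71,"nu":66},"x":{"hl":72,"jqg":18,"m":54,"umv":92}}}
After op 2 (remove /bsh/q): {"bsh":{"h":{"i":16,"oi":65,"ul":77}},"lv":{"qyl":{"et":9,"r":63},"rj":{"d":71,"nu":66},"x":{"hl":72,"jqg":18,"m":54,"umv":92}}}
After op 3 (remove /lv/rj): {"bsh":{"h":{"i":16,"oi":65,"ul":77}},"lv":{"qyl":{"et":9,"r":63},"x":{"hl":72,"jqg":18,"m":54,"umv":92}}}
After op 4 (replace /lv/qyl/r 36): {"bsh":{"h":{"i":16,"oi":65,"ul":77}},"lv":{"qyl":{"et":9,"r":36},"x":{"hl":72,"jqg":18,"m":54,"umv":92}}}
After op 5 (replace /lv/x 4): {"bsh":{"h":{"i":16,"oi":65,"ul":77}},"lv":{"qyl":{"et":9,"r":36},"x":4}}
After op 6 (replace /bsh/h/oi 4): {"bsh":{"h":{"i":16,"oi":4,"ul":77}},"lv":{"qyl":{"et":9,"r":36},"x":4}}
After op 7 (replace /bsh/h/i 79): {"bsh":{"h":{"i":79,"oi":4,"ul":77}},"lv":{"qyl":{"et":9,"r":36},"x":4}}
After op 8 (add /lv/q 92): {"bsh":{"h":{"i":79,"oi":4,"ul":77}},"lv":{"q":92,"qyl":{"et":9,"r":36},"x":4}}
After op 9 (replace /bsh/h/i 23): {"bsh":{"h":{"i":23,"oi":4,"ul":77}},"lv":{"q":92,"qyl":{"et":9,"r":36},"x":4}}
After op 10 (add /bsh/h 63): {"bsh":{"h":63},"lv":{"q":92,"qyl":{"et":9,"r":36},"x":4}}
After op 11 (add /lv/qyl/ca 34): {"bsh":{"h":63},"lv":{"q":92,"qyl":{"ca":34,"et":9,"r":36},"x":4}}
After op 12 (replace /bsh 57): {"bsh":57,"lv":{"q":92,"qyl":{"ca":34,"et":9,"r":36},"x":4}}
After op 13 (replace /bsh 33): {"bsh":33,"lv":{"q":92,"qyl":{"ca":34,"et":9,"r":36},"x":4}}
After op 14 (remove /lv/qyl/et): {"bsh":33,"lv":{"q":92,"qyl":{"ca":34,"r":36},"x":4}}
After op 15 (replace /lv/qyl 40): {"bsh":33,"lv":{"q":92,"qyl":40,"x":4}}
After op 16 (replace /bsh 38): {"bsh":38,"lv":{"q":92,"qyl":40,"x":4}}
After op 17 (add /n 78): {"bsh":38,"lv":{"q":92,"qyl":40,"x":4},"n":78}
After op 18 (add /h 99): {"bsh":38,"h":99,"lv":{"q":92,"qyl":40,"x":4},"n":78}
After op 19 (add /bt 88): {"bsh":38,"bt":88,"h":99,"lv":{"q":92,"qyl":40,"x":4},"n":78}
After op 20 (replace /h 55): {"bsh":38,"bt":88,"h":55,"lv":{"q":92,"qyl":40,"x":4},"n":78}
After op 21 (remove /lv/q): {"bsh":38,"bt":88,"h":55,"lv":{"qyl":40,"x":4},"n":78}
Value at /lv/x: 4

Answer: 4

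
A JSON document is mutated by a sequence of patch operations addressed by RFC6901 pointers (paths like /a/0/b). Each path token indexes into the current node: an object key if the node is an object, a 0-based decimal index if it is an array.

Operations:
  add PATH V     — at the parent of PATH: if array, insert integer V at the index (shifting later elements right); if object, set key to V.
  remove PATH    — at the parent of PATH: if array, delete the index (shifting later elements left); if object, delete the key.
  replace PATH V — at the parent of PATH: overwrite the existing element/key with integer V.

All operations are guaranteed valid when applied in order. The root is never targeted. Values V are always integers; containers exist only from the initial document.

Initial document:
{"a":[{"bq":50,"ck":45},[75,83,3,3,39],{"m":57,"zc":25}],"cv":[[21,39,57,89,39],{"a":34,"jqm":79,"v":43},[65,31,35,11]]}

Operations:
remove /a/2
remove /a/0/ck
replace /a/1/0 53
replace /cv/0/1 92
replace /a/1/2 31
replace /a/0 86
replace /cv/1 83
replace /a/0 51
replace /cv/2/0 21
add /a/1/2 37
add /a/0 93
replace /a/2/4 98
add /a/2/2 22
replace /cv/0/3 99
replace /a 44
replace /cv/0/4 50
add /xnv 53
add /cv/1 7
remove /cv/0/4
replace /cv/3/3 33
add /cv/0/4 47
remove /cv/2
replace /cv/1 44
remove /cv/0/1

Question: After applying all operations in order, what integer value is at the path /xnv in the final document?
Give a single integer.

After op 1 (remove /a/2): {"a":[{"bq":50,"ck":45},[75,83,3,3,39]],"cv":[[21,39,57,89,39],{"a":34,"jqm":79,"v":43},[65,31,35,11]]}
After op 2 (remove /a/0/ck): {"a":[{"bq":50},[75,83,3,3,39]],"cv":[[21,39,57,89,39],{"a":34,"jqm":79,"v":43},[65,31,35,11]]}
After op 3 (replace /a/1/0 53): {"a":[{"bq":50},[53,83,3,3,39]],"cv":[[21,39,57,89,39],{"a":34,"jqm":79,"v":43},[65,31,35,11]]}
After op 4 (replace /cv/0/1 92): {"a":[{"bq":50},[53,83,3,3,39]],"cv":[[21,92,57,89,39],{"a":34,"jqm":79,"v":43},[65,31,35,11]]}
After op 5 (replace /a/1/2 31): {"a":[{"bq":50},[53,83,31,3,39]],"cv":[[21,92,57,89,39],{"a":34,"jqm":79,"v":43},[65,31,35,11]]}
After op 6 (replace /a/0 86): {"a":[86,[53,83,31,3,39]],"cv":[[21,92,57,89,39],{"a":34,"jqm":79,"v":43},[65,31,35,11]]}
After op 7 (replace /cv/1 83): {"a":[86,[53,83,31,3,39]],"cv":[[21,92,57,89,39],83,[65,31,35,11]]}
After op 8 (replace /a/0 51): {"a":[51,[53,83,31,3,39]],"cv":[[21,92,57,89,39],83,[65,31,35,11]]}
After op 9 (replace /cv/2/0 21): {"a":[51,[53,83,31,3,39]],"cv":[[21,92,57,89,39],83,[21,31,35,11]]}
After op 10 (add /a/1/2 37): {"a":[51,[53,83,37,31,3,39]],"cv":[[21,92,57,89,39],83,[21,31,35,11]]}
After op 11 (add /a/0 93): {"a":[93,51,[53,83,37,31,3,39]],"cv":[[21,92,57,89,39],83,[21,31,35,11]]}
After op 12 (replace /a/2/4 98): {"a":[93,51,[53,83,37,31,98,39]],"cv":[[21,92,57,89,39],83,[21,31,35,11]]}
After op 13 (add /a/2/2 22): {"a":[93,51,[53,83,22,37,31,98,39]],"cv":[[21,92,57,89,39],83,[21,31,35,11]]}
After op 14 (replace /cv/0/3 99): {"a":[93,51,[53,83,22,37,31,98,39]],"cv":[[21,92,57,99,39],83,[21,31,35,11]]}
After op 15 (replace /a 44): {"a":44,"cv":[[21,92,57,99,39],83,[21,31,35,11]]}
After op 16 (replace /cv/0/4 50): {"a":44,"cv":[[21,92,57,99,50],83,[21,31,35,11]]}
After op 17 (add /xnv 53): {"a":44,"cv":[[21,92,57,99,50],83,[21,31,35,11]],"xnv":53}
After op 18 (add /cv/1 7): {"a":44,"cv":[[21,92,57,99,50],7,83,[21,31,35,11]],"xnv":53}
After op 19 (remove /cv/0/4): {"a":44,"cv":[[21,92,57,99],7,83,[21,31,35,11]],"xnv":53}
After op 20 (replace /cv/3/3 33): {"a":44,"cv":[[21,92,57,99],7,83,[21,31,35,33]],"xnv":53}
After op 21 (add /cv/0/4 47): {"a":44,"cv":[[21,92,57,99,47],7,83,[21,31,35,33]],"xnv":53}
After op 22 (remove /cv/2): {"a":44,"cv":[[21,92,57,99,47],7,[21,31,35,33]],"xnv":53}
After op 23 (replace /cv/1 44): {"a":44,"cv":[[21,92,57,99,47],44,[21,31,35,33]],"xnv":53}
After op 24 (remove /cv/0/1): {"a":44,"cv":[[21,57,99,47],44,[21,31,35,33]],"xnv":53}
Value at /xnv: 53

Answer: 53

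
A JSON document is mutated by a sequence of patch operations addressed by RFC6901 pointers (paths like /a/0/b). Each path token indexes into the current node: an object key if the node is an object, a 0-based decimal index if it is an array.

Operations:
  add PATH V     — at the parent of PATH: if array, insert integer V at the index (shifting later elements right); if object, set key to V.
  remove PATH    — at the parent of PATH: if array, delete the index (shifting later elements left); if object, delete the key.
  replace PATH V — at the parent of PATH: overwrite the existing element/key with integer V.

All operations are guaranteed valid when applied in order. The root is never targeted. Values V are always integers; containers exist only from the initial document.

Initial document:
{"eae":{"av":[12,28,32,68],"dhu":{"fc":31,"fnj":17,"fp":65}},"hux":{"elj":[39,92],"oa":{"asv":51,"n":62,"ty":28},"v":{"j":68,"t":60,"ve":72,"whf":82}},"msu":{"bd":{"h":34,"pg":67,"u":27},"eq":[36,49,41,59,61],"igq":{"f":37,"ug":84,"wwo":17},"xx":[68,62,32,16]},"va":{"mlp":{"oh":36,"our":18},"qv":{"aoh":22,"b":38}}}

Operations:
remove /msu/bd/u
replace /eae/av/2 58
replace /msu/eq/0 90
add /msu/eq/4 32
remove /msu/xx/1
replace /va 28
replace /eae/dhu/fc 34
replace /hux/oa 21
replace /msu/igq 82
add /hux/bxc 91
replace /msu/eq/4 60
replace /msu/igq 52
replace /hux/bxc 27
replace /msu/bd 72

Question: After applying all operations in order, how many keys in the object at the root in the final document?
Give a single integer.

Answer: 4

Derivation:
After op 1 (remove /msu/bd/u): {"eae":{"av":[12,28,32,68],"dhu":{"fc":31,"fnj":17,"fp":65}},"hux":{"elj":[39,92],"oa":{"asv":51,"n":62,"ty":28},"v":{"j":68,"t":60,"ve":72,"whf":82}},"msu":{"bd":{"h":34,"pg":67},"eq":[36,49,41,59,61],"igq":{"f":37,"ug":84,"wwo":17},"xx":[68,62,32,16]},"va":{"mlp":{"oh":36,"our":18},"qv":{"aoh":22,"b":38}}}
After op 2 (replace /eae/av/2 58): {"eae":{"av":[12,28,58,68],"dhu":{"fc":31,"fnj":17,"fp":65}},"hux":{"elj":[39,92],"oa":{"asv":51,"n":62,"ty":28},"v":{"j":68,"t":60,"ve":72,"whf":82}},"msu":{"bd":{"h":34,"pg":67},"eq":[36,49,41,59,61],"igq":{"f":37,"ug":84,"wwo":17},"xx":[68,62,32,16]},"va":{"mlp":{"oh":36,"our":18},"qv":{"aoh":22,"b":38}}}
After op 3 (replace /msu/eq/0 90): {"eae":{"av":[12,28,58,68],"dhu":{"fc":31,"fnj":17,"fp":65}},"hux":{"elj":[39,92],"oa":{"asv":51,"n":62,"ty":28},"v":{"j":68,"t":60,"ve":72,"whf":82}},"msu":{"bd":{"h":34,"pg":67},"eq":[90,49,41,59,61],"igq":{"f":37,"ug":84,"wwo":17},"xx":[68,62,32,16]},"va":{"mlp":{"oh":36,"our":18},"qv":{"aoh":22,"b":38}}}
After op 4 (add /msu/eq/4 32): {"eae":{"av":[12,28,58,68],"dhu":{"fc":31,"fnj":17,"fp":65}},"hux":{"elj":[39,92],"oa":{"asv":51,"n":62,"ty":28},"v":{"j":68,"t":60,"ve":72,"whf":82}},"msu":{"bd":{"h":34,"pg":67},"eq":[90,49,41,59,32,61],"igq":{"f":37,"ug":84,"wwo":17},"xx":[68,62,32,16]},"va":{"mlp":{"oh":36,"our":18},"qv":{"aoh":22,"b":38}}}
After op 5 (remove /msu/xx/1): {"eae":{"av":[12,28,58,68],"dhu":{"fc":31,"fnj":17,"fp":65}},"hux":{"elj":[39,92],"oa":{"asv":51,"n":62,"ty":28},"v":{"j":68,"t":60,"ve":72,"whf":82}},"msu":{"bd":{"h":34,"pg":67},"eq":[90,49,41,59,32,61],"igq":{"f":37,"ug":84,"wwo":17},"xx":[68,32,16]},"va":{"mlp":{"oh":36,"our":18},"qv":{"aoh":22,"b":38}}}
After op 6 (replace /va 28): {"eae":{"av":[12,28,58,68],"dhu":{"fc":31,"fnj":17,"fp":65}},"hux":{"elj":[39,92],"oa":{"asv":51,"n":62,"ty":28},"v":{"j":68,"t":60,"ve":72,"whf":82}},"msu":{"bd":{"h":34,"pg":67},"eq":[90,49,41,59,32,61],"igq":{"f":37,"ug":84,"wwo":17},"xx":[68,32,16]},"va":28}
After op 7 (replace /eae/dhu/fc 34): {"eae":{"av":[12,28,58,68],"dhu":{"fc":34,"fnj":17,"fp":65}},"hux":{"elj":[39,92],"oa":{"asv":51,"n":62,"ty":28},"v":{"j":68,"t":60,"ve":72,"whf":82}},"msu":{"bd":{"h":34,"pg":67},"eq":[90,49,41,59,32,61],"igq":{"f":37,"ug":84,"wwo":17},"xx":[68,32,16]},"va":28}
After op 8 (replace /hux/oa 21): {"eae":{"av":[12,28,58,68],"dhu":{"fc":34,"fnj":17,"fp":65}},"hux":{"elj":[39,92],"oa":21,"v":{"j":68,"t":60,"ve":72,"whf":82}},"msu":{"bd":{"h":34,"pg":67},"eq":[90,49,41,59,32,61],"igq":{"f":37,"ug":84,"wwo":17},"xx":[68,32,16]},"va":28}
After op 9 (replace /msu/igq 82): {"eae":{"av":[12,28,58,68],"dhu":{"fc":34,"fnj":17,"fp":65}},"hux":{"elj":[39,92],"oa":21,"v":{"j":68,"t":60,"ve":72,"whf":82}},"msu":{"bd":{"h":34,"pg":67},"eq":[90,49,41,59,32,61],"igq":82,"xx":[68,32,16]},"va":28}
After op 10 (add /hux/bxc 91): {"eae":{"av":[12,28,58,68],"dhu":{"fc":34,"fnj":17,"fp":65}},"hux":{"bxc":91,"elj":[39,92],"oa":21,"v":{"j":68,"t":60,"ve":72,"whf":82}},"msu":{"bd":{"h":34,"pg":67},"eq":[90,49,41,59,32,61],"igq":82,"xx":[68,32,16]},"va":28}
After op 11 (replace /msu/eq/4 60): {"eae":{"av":[12,28,58,68],"dhu":{"fc":34,"fnj":17,"fp":65}},"hux":{"bxc":91,"elj":[39,92],"oa":21,"v":{"j":68,"t":60,"ve":72,"whf":82}},"msu":{"bd":{"h":34,"pg":67},"eq":[90,49,41,59,60,61],"igq":82,"xx":[68,32,16]},"va":28}
After op 12 (replace /msu/igq 52): {"eae":{"av":[12,28,58,68],"dhu":{"fc":34,"fnj":17,"fp":65}},"hux":{"bxc":91,"elj":[39,92],"oa":21,"v":{"j":68,"t":60,"ve":72,"whf":82}},"msu":{"bd":{"h":34,"pg":67},"eq":[90,49,41,59,60,61],"igq":52,"xx":[68,32,16]},"va":28}
After op 13 (replace /hux/bxc 27): {"eae":{"av":[12,28,58,68],"dhu":{"fc":34,"fnj":17,"fp":65}},"hux":{"bxc":27,"elj":[39,92],"oa":21,"v":{"j":68,"t":60,"ve":72,"whf":82}},"msu":{"bd":{"h":34,"pg":67},"eq":[90,49,41,59,60,61],"igq":52,"xx":[68,32,16]},"va":28}
After op 14 (replace /msu/bd 72): {"eae":{"av":[12,28,58,68],"dhu":{"fc":34,"fnj":17,"fp":65}},"hux":{"bxc":27,"elj":[39,92],"oa":21,"v":{"j":68,"t":60,"ve":72,"whf":82}},"msu":{"bd":72,"eq":[90,49,41,59,60,61],"igq":52,"xx":[68,32,16]},"va":28}
Size at the root: 4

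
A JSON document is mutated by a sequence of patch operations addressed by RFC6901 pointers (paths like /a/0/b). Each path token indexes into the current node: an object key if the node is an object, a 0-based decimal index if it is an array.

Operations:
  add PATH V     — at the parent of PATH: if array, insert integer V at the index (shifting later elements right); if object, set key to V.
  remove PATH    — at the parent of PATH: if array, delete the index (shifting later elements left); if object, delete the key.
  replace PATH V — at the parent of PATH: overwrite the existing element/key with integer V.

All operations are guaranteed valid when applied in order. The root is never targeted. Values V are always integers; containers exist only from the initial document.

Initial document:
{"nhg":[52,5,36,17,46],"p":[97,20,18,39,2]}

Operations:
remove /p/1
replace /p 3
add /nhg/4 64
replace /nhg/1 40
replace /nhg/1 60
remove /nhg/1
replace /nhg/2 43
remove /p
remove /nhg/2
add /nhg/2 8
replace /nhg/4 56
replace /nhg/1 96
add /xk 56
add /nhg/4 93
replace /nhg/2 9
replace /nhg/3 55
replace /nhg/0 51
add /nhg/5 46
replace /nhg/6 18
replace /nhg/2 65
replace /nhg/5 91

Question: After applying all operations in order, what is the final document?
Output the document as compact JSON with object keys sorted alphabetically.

After op 1 (remove /p/1): {"nhg":[52,5,36,17,46],"p":[97,18,39,2]}
After op 2 (replace /p 3): {"nhg":[52,5,36,17,46],"p":3}
After op 3 (add /nhg/4 64): {"nhg":[52,5,36,17,64,46],"p":3}
After op 4 (replace /nhg/1 40): {"nhg":[52,40,36,17,64,46],"p":3}
After op 5 (replace /nhg/1 60): {"nhg":[52,60,36,17,64,46],"p":3}
After op 6 (remove /nhg/1): {"nhg":[52,36,17,64,46],"p":3}
After op 7 (replace /nhg/2 43): {"nhg":[52,36,43,64,46],"p":3}
After op 8 (remove /p): {"nhg":[52,36,43,64,46]}
After op 9 (remove /nhg/2): {"nhg":[52,36,64,46]}
After op 10 (add /nhg/2 8): {"nhg":[52,36,8,64,46]}
After op 11 (replace /nhg/4 56): {"nhg":[52,36,8,64,56]}
After op 12 (replace /nhg/1 96): {"nhg":[52,96,8,64,56]}
After op 13 (add /xk 56): {"nhg":[52,96,8,64,56],"xk":56}
After op 14 (add /nhg/4 93): {"nhg":[52,96,8,64,93,56],"xk":56}
After op 15 (replace /nhg/2 9): {"nhg":[52,96,9,64,93,56],"xk":56}
After op 16 (replace /nhg/3 55): {"nhg":[52,96,9,55,93,56],"xk":56}
After op 17 (replace /nhg/0 51): {"nhg":[51,96,9,55,93,56],"xk":56}
After op 18 (add /nhg/5 46): {"nhg":[51,96,9,55,93,46,56],"xk":56}
After op 19 (replace /nhg/6 18): {"nhg":[51,96,9,55,93,46,18],"xk":56}
After op 20 (replace /nhg/2 65): {"nhg":[51,96,65,55,93,46,18],"xk":56}
After op 21 (replace /nhg/5 91): {"nhg":[51,96,65,55,93,91,18],"xk":56}

Answer: {"nhg":[51,96,65,55,93,91,18],"xk":56}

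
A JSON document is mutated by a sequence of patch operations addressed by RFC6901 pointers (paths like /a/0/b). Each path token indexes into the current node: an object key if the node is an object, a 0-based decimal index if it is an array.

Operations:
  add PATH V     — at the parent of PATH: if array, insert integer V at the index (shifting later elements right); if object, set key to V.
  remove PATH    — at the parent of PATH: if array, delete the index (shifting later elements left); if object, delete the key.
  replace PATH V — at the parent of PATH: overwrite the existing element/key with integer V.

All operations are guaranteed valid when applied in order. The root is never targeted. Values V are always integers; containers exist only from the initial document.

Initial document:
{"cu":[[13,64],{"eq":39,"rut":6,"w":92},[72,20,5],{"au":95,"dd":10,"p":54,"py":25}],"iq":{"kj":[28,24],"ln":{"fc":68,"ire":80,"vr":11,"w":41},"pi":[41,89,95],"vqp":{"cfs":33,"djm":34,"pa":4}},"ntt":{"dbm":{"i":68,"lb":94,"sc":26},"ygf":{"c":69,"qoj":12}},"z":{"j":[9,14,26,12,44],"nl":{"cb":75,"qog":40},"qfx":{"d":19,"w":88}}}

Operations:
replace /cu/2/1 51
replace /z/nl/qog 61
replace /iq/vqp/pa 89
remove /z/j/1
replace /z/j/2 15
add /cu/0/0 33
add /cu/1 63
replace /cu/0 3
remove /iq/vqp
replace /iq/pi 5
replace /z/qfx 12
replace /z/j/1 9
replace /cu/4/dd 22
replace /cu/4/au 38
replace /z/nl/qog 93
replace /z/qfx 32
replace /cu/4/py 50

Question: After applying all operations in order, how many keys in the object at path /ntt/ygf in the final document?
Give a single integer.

Answer: 2

Derivation:
After op 1 (replace /cu/2/1 51): {"cu":[[13,64],{"eq":39,"rut":6,"w":92},[72,51,5],{"au":95,"dd":10,"p":54,"py":25}],"iq":{"kj":[28,24],"ln":{"fc":68,"ire":80,"vr":11,"w":41},"pi":[41,89,95],"vqp":{"cfs":33,"djm":34,"pa":4}},"ntt":{"dbm":{"i":68,"lb":94,"sc":26},"ygf":{"c":69,"qoj":12}},"z":{"j":[9,14,26,12,44],"nl":{"cb":75,"qog":40},"qfx":{"d":19,"w":88}}}
After op 2 (replace /z/nl/qog 61): {"cu":[[13,64],{"eq":39,"rut":6,"w":92},[72,51,5],{"au":95,"dd":10,"p":54,"py":25}],"iq":{"kj":[28,24],"ln":{"fc":68,"ire":80,"vr":11,"w":41},"pi":[41,89,95],"vqp":{"cfs":33,"djm":34,"pa":4}},"ntt":{"dbm":{"i":68,"lb":94,"sc":26},"ygf":{"c":69,"qoj":12}},"z":{"j":[9,14,26,12,44],"nl":{"cb":75,"qog":61},"qfx":{"d":19,"w":88}}}
After op 3 (replace /iq/vqp/pa 89): {"cu":[[13,64],{"eq":39,"rut":6,"w":92},[72,51,5],{"au":95,"dd":10,"p":54,"py":25}],"iq":{"kj":[28,24],"ln":{"fc":68,"ire":80,"vr":11,"w":41},"pi":[41,89,95],"vqp":{"cfs":33,"djm":34,"pa":89}},"ntt":{"dbm":{"i":68,"lb":94,"sc":26},"ygf":{"c":69,"qoj":12}},"z":{"j":[9,14,26,12,44],"nl":{"cb":75,"qog":61},"qfx":{"d":19,"w":88}}}
After op 4 (remove /z/j/1): {"cu":[[13,64],{"eq":39,"rut":6,"w":92},[72,51,5],{"au":95,"dd":10,"p":54,"py":25}],"iq":{"kj":[28,24],"ln":{"fc":68,"ire":80,"vr":11,"w":41},"pi":[41,89,95],"vqp":{"cfs":33,"djm":34,"pa":89}},"ntt":{"dbm":{"i":68,"lb":94,"sc":26},"ygf":{"c":69,"qoj":12}},"z":{"j":[9,26,12,44],"nl":{"cb":75,"qog":61},"qfx":{"d":19,"w":88}}}
After op 5 (replace /z/j/2 15): {"cu":[[13,64],{"eq":39,"rut":6,"w":92},[72,51,5],{"au":95,"dd":10,"p":54,"py":25}],"iq":{"kj":[28,24],"ln":{"fc":68,"ire":80,"vr":11,"w":41},"pi":[41,89,95],"vqp":{"cfs":33,"djm":34,"pa":89}},"ntt":{"dbm":{"i":68,"lb":94,"sc":26},"ygf":{"c":69,"qoj":12}},"z":{"j":[9,26,15,44],"nl":{"cb":75,"qog":61},"qfx":{"d":19,"w":88}}}
After op 6 (add /cu/0/0 33): {"cu":[[33,13,64],{"eq":39,"rut":6,"w":92},[72,51,5],{"au":95,"dd":10,"p":54,"py":25}],"iq":{"kj":[28,24],"ln":{"fc":68,"ire":80,"vr":11,"w":41},"pi":[41,89,95],"vqp":{"cfs":33,"djm":34,"pa":89}},"ntt":{"dbm":{"i":68,"lb":94,"sc":26},"ygf":{"c":69,"qoj":12}},"z":{"j":[9,26,15,44],"nl":{"cb":75,"qog":61},"qfx":{"d":19,"w":88}}}
After op 7 (add /cu/1 63): {"cu":[[33,13,64],63,{"eq":39,"rut":6,"w":92},[72,51,5],{"au":95,"dd":10,"p":54,"py":25}],"iq":{"kj":[28,24],"ln":{"fc":68,"ire":80,"vr":11,"w":41},"pi":[41,89,95],"vqp":{"cfs":33,"djm":34,"pa":89}},"ntt":{"dbm":{"i":68,"lb":94,"sc":26},"ygf":{"c":69,"qoj":12}},"z":{"j":[9,26,15,44],"nl":{"cb":75,"qog":61},"qfx":{"d":19,"w":88}}}
After op 8 (replace /cu/0 3): {"cu":[3,63,{"eq":39,"rut":6,"w":92},[72,51,5],{"au":95,"dd":10,"p":54,"py":25}],"iq":{"kj":[28,24],"ln":{"fc":68,"ire":80,"vr":11,"w":41},"pi":[41,89,95],"vqp":{"cfs":33,"djm":34,"pa":89}},"ntt":{"dbm":{"i":68,"lb":94,"sc":26},"ygf":{"c":69,"qoj":12}},"z":{"j":[9,26,15,44],"nl":{"cb":75,"qog":61},"qfx":{"d":19,"w":88}}}
After op 9 (remove /iq/vqp): {"cu":[3,63,{"eq":39,"rut":6,"w":92},[72,51,5],{"au":95,"dd":10,"p":54,"py":25}],"iq":{"kj":[28,24],"ln":{"fc":68,"ire":80,"vr":11,"w":41},"pi":[41,89,95]},"ntt":{"dbm":{"i":68,"lb":94,"sc":26},"ygf":{"c":69,"qoj":12}},"z":{"j":[9,26,15,44],"nl":{"cb":75,"qog":61},"qfx":{"d":19,"w":88}}}
After op 10 (replace /iq/pi 5): {"cu":[3,63,{"eq":39,"rut":6,"w":92},[72,51,5],{"au":95,"dd":10,"p":54,"py":25}],"iq":{"kj":[28,24],"ln":{"fc":68,"ire":80,"vr":11,"w":41},"pi":5},"ntt":{"dbm":{"i":68,"lb":94,"sc":26},"ygf":{"c":69,"qoj":12}},"z":{"j":[9,26,15,44],"nl":{"cb":75,"qog":61},"qfx":{"d":19,"w":88}}}
After op 11 (replace /z/qfx 12): {"cu":[3,63,{"eq":39,"rut":6,"w":92},[72,51,5],{"au":95,"dd":10,"p":54,"py":25}],"iq":{"kj":[28,24],"ln":{"fc":68,"ire":80,"vr":11,"w":41},"pi":5},"ntt":{"dbm":{"i":68,"lb":94,"sc":26},"ygf":{"c":69,"qoj":12}},"z":{"j":[9,26,15,44],"nl":{"cb":75,"qog":61},"qfx":12}}
After op 12 (replace /z/j/1 9): {"cu":[3,63,{"eq":39,"rut":6,"w":92},[72,51,5],{"au":95,"dd":10,"p":54,"py":25}],"iq":{"kj":[28,24],"ln":{"fc":68,"ire":80,"vr":11,"w":41},"pi":5},"ntt":{"dbm":{"i":68,"lb":94,"sc":26},"ygf":{"c":69,"qoj":12}},"z":{"j":[9,9,15,44],"nl":{"cb":75,"qog":61},"qfx":12}}
After op 13 (replace /cu/4/dd 22): {"cu":[3,63,{"eq":39,"rut":6,"w":92},[72,51,5],{"au":95,"dd":22,"p":54,"py":25}],"iq":{"kj":[28,24],"ln":{"fc":68,"ire":80,"vr":11,"w":41},"pi":5},"ntt":{"dbm":{"i":68,"lb":94,"sc":26},"ygf":{"c":69,"qoj":12}},"z":{"j":[9,9,15,44],"nl":{"cb":75,"qog":61},"qfx":12}}
After op 14 (replace /cu/4/au 38): {"cu":[3,63,{"eq":39,"rut":6,"w":92},[72,51,5],{"au":38,"dd":22,"p":54,"py":25}],"iq":{"kj":[28,24],"ln":{"fc":68,"ire":80,"vr":11,"w":41},"pi":5},"ntt":{"dbm":{"i":68,"lb":94,"sc":26},"ygf":{"c":69,"qoj":12}},"z":{"j":[9,9,15,44],"nl":{"cb":75,"qog":61},"qfx":12}}
After op 15 (replace /z/nl/qog 93): {"cu":[3,63,{"eq":39,"rut":6,"w":92},[72,51,5],{"au":38,"dd":22,"p":54,"py":25}],"iq":{"kj":[28,24],"ln":{"fc":68,"ire":80,"vr":11,"w":41},"pi":5},"ntt":{"dbm":{"i":68,"lb":94,"sc":26},"ygf":{"c":69,"qoj":12}},"z":{"j":[9,9,15,44],"nl":{"cb":75,"qog":93},"qfx":12}}
After op 16 (replace /z/qfx 32): {"cu":[3,63,{"eq":39,"rut":6,"w":92},[72,51,5],{"au":38,"dd":22,"p":54,"py":25}],"iq":{"kj":[28,24],"ln":{"fc":68,"ire":80,"vr":11,"w":41},"pi":5},"ntt":{"dbm":{"i":68,"lb":94,"sc":26},"ygf":{"c":69,"qoj":12}},"z":{"j":[9,9,15,44],"nl":{"cb":75,"qog":93},"qfx":32}}
After op 17 (replace /cu/4/py 50): {"cu":[3,63,{"eq":39,"rut":6,"w":92},[72,51,5],{"au":38,"dd":22,"p":54,"py":50}],"iq":{"kj":[28,24],"ln":{"fc":68,"ire":80,"vr":11,"w":41},"pi":5},"ntt":{"dbm":{"i":68,"lb":94,"sc":26},"ygf":{"c":69,"qoj":12}},"z":{"j":[9,9,15,44],"nl":{"cb":75,"qog":93},"qfx":32}}
Size at path /ntt/ygf: 2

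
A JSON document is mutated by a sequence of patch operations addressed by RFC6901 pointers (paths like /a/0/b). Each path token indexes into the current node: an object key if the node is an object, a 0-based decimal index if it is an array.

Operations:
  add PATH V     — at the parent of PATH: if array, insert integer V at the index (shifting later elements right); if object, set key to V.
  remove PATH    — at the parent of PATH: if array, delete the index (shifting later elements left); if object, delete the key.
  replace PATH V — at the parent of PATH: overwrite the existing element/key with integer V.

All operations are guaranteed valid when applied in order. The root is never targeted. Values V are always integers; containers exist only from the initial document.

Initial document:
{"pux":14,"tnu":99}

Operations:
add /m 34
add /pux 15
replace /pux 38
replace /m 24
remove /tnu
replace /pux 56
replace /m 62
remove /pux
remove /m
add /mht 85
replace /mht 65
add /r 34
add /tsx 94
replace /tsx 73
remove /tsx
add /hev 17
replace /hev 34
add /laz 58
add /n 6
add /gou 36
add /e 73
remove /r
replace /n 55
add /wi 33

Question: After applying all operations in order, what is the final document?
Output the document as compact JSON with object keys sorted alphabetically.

Answer: {"e":73,"gou":36,"hev":34,"laz":58,"mht":65,"n":55,"wi":33}

Derivation:
After op 1 (add /m 34): {"m":34,"pux":14,"tnu":99}
After op 2 (add /pux 15): {"m":34,"pux":15,"tnu":99}
After op 3 (replace /pux 38): {"m":34,"pux":38,"tnu":99}
After op 4 (replace /m 24): {"m":24,"pux":38,"tnu":99}
After op 5 (remove /tnu): {"m":24,"pux":38}
After op 6 (replace /pux 56): {"m":24,"pux":56}
After op 7 (replace /m 62): {"m":62,"pux":56}
After op 8 (remove /pux): {"m":62}
After op 9 (remove /m): {}
After op 10 (add /mht 85): {"mht":85}
After op 11 (replace /mht 65): {"mht":65}
After op 12 (add /r 34): {"mht":65,"r":34}
After op 13 (add /tsx 94): {"mht":65,"r":34,"tsx":94}
After op 14 (replace /tsx 73): {"mht":65,"r":34,"tsx":73}
After op 15 (remove /tsx): {"mht":65,"r":34}
After op 16 (add /hev 17): {"hev":17,"mht":65,"r":34}
After op 17 (replace /hev 34): {"hev":34,"mht":65,"r":34}
After op 18 (add /laz 58): {"hev":34,"laz":58,"mht":65,"r":34}
After op 19 (add /n 6): {"hev":34,"laz":58,"mht":65,"n":6,"r":34}
After op 20 (add /gou 36): {"gou":36,"hev":34,"laz":58,"mht":65,"n":6,"r":34}
After op 21 (add /e 73): {"e":73,"gou":36,"hev":34,"laz":58,"mht":65,"n":6,"r":34}
After op 22 (remove /r): {"e":73,"gou":36,"hev":34,"laz":58,"mht":65,"n":6}
After op 23 (replace /n 55): {"e":73,"gou":36,"hev":34,"laz":58,"mht":65,"n":55}
After op 24 (add /wi 33): {"e":73,"gou":36,"hev":34,"laz":58,"mht":65,"n":55,"wi":33}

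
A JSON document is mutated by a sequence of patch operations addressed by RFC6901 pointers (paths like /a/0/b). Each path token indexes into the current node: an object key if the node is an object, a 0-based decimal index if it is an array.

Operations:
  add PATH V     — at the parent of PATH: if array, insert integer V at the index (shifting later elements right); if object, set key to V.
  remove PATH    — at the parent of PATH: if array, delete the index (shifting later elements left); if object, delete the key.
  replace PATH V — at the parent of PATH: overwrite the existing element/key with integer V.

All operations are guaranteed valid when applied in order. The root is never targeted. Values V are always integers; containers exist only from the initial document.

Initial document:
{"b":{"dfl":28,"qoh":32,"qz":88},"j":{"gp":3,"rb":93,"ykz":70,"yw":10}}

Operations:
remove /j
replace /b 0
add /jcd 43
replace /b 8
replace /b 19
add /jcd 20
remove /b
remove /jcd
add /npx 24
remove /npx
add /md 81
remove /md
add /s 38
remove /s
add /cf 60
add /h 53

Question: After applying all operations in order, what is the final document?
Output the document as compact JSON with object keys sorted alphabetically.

After op 1 (remove /j): {"b":{"dfl":28,"qoh":32,"qz":88}}
After op 2 (replace /b 0): {"b":0}
After op 3 (add /jcd 43): {"b":0,"jcd":43}
After op 4 (replace /b 8): {"b":8,"jcd":43}
After op 5 (replace /b 19): {"b":19,"jcd":43}
After op 6 (add /jcd 20): {"b":19,"jcd":20}
After op 7 (remove /b): {"jcd":20}
After op 8 (remove /jcd): {}
After op 9 (add /npx 24): {"npx":24}
After op 10 (remove /npx): {}
After op 11 (add /md 81): {"md":81}
After op 12 (remove /md): {}
After op 13 (add /s 38): {"s":38}
After op 14 (remove /s): {}
After op 15 (add /cf 60): {"cf":60}
After op 16 (add /h 53): {"cf":60,"h":53}

Answer: {"cf":60,"h":53}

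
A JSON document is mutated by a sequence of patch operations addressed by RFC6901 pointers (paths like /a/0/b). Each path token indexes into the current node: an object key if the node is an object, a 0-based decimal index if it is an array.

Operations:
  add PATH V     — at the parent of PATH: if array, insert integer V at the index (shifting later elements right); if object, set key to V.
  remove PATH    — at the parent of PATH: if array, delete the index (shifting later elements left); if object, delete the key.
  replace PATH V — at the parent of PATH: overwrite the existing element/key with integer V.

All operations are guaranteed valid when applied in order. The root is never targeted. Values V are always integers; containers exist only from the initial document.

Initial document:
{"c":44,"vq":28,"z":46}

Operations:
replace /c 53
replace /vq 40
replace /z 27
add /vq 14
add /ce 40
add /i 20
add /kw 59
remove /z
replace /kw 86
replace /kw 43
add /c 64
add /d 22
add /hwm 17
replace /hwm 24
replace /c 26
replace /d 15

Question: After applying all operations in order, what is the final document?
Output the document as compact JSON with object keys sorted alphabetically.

Answer: {"c":26,"ce":40,"d":15,"hwm":24,"i":20,"kw":43,"vq":14}

Derivation:
After op 1 (replace /c 53): {"c":53,"vq":28,"z":46}
After op 2 (replace /vq 40): {"c":53,"vq":40,"z":46}
After op 3 (replace /z 27): {"c":53,"vq":40,"z":27}
After op 4 (add /vq 14): {"c":53,"vq":14,"z":27}
After op 5 (add /ce 40): {"c":53,"ce":40,"vq":14,"z":27}
After op 6 (add /i 20): {"c":53,"ce":40,"i":20,"vq":14,"z":27}
After op 7 (add /kw 59): {"c":53,"ce":40,"i":20,"kw":59,"vq":14,"z":27}
After op 8 (remove /z): {"c":53,"ce":40,"i":20,"kw":59,"vq":14}
After op 9 (replace /kw 86): {"c":53,"ce":40,"i":20,"kw":86,"vq":14}
After op 10 (replace /kw 43): {"c":53,"ce":40,"i":20,"kw":43,"vq":14}
After op 11 (add /c 64): {"c":64,"ce":40,"i":20,"kw":43,"vq":14}
After op 12 (add /d 22): {"c":64,"ce":40,"d":22,"i":20,"kw":43,"vq":14}
After op 13 (add /hwm 17): {"c":64,"ce":40,"d":22,"hwm":17,"i":20,"kw":43,"vq":14}
After op 14 (replace /hwm 24): {"c":64,"ce":40,"d":22,"hwm":24,"i":20,"kw":43,"vq":14}
After op 15 (replace /c 26): {"c":26,"ce":40,"d":22,"hwm":24,"i":20,"kw":43,"vq":14}
After op 16 (replace /d 15): {"c":26,"ce":40,"d":15,"hwm":24,"i":20,"kw":43,"vq":14}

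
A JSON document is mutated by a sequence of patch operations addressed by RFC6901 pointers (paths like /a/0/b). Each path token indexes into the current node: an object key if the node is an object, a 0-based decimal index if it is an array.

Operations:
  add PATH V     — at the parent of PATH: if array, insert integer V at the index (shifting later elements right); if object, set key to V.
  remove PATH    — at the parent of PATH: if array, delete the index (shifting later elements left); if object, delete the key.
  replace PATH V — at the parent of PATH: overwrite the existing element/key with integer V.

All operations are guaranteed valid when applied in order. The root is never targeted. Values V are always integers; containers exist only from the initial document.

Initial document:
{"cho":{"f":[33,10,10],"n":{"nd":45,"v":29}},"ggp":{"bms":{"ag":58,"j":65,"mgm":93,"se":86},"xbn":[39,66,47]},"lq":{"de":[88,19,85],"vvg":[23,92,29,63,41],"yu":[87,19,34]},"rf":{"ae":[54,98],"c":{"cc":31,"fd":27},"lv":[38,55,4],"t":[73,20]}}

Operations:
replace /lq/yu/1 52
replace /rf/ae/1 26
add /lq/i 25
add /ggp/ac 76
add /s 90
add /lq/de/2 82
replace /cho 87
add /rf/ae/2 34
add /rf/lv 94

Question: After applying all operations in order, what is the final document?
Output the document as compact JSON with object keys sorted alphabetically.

Answer: {"cho":87,"ggp":{"ac":76,"bms":{"ag":58,"j":65,"mgm":93,"se":86},"xbn":[39,66,47]},"lq":{"de":[88,19,82,85],"i":25,"vvg":[23,92,29,63,41],"yu":[87,52,34]},"rf":{"ae":[54,26,34],"c":{"cc":31,"fd":27},"lv":94,"t":[73,20]},"s":90}

Derivation:
After op 1 (replace /lq/yu/1 52): {"cho":{"f":[33,10,10],"n":{"nd":45,"v":29}},"ggp":{"bms":{"ag":58,"j":65,"mgm":93,"se":86},"xbn":[39,66,47]},"lq":{"de":[88,19,85],"vvg":[23,92,29,63,41],"yu":[87,52,34]},"rf":{"ae":[54,98],"c":{"cc":31,"fd":27},"lv":[38,55,4],"t":[73,20]}}
After op 2 (replace /rf/ae/1 26): {"cho":{"f":[33,10,10],"n":{"nd":45,"v":29}},"ggp":{"bms":{"ag":58,"j":65,"mgm":93,"se":86},"xbn":[39,66,47]},"lq":{"de":[88,19,85],"vvg":[23,92,29,63,41],"yu":[87,52,34]},"rf":{"ae":[54,26],"c":{"cc":31,"fd":27},"lv":[38,55,4],"t":[73,20]}}
After op 3 (add /lq/i 25): {"cho":{"f":[33,10,10],"n":{"nd":45,"v":29}},"ggp":{"bms":{"ag":58,"j":65,"mgm":93,"se":86},"xbn":[39,66,47]},"lq":{"de":[88,19,85],"i":25,"vvg":[23,92,29,63,41],"yu":[87,52,34]},"rf":{"ae":[54,26],"c":{"cc":31,"fd":27},"lv":[38,55,4],"t":[73,20]}}
After op 4 (add /ggp/ac 76): {"cho":{"f":[33,10,10],"n":{"nd":45,"v":29}},"ggp":{"ac":76,"bms":{"ag":58,"j":65,"mgm":93,"se":86},"xbn":[39,66,47]},"lq":{"de":[88,19,85],"i":25,"vvg":[23,92,29,63,41],"yu":[87,52,34]},"rf":{"ae":[54,26],"c":{"cc":31,"fd":27},"lv":[38,55,4],"t":[73,20]}}
After op 5 (add /s 90): {"cho":{"f":[33,10,10],"n":{"nd":45,"v":29}},"ggp":{"ac":76,"bms":{"ag":58,"j":65,"mgm":93,"se":86},"xbn":[39,66,47]},"lq":{"de":[88,19,85],"i":25,"vvg":[23,92,29,63,41],"yu":[87,52,34]},"rf":{"ae":[54,26],"c":{"cc":31,"fd":27},"lv":[38,55,4],"t":[73,20]},"s":90}
After op 6 (add /lq/de/2 82): {"cho":{"f":[33,10,10],"n":{"nd":45,"v":29}},"ggp":{"ac":76,"bms":{"ag":58,"j":65,"mgm":93,"se":86},"xbn":[39,66,47]},"lq":{"de":[88,19,82,85],"i":25,"vvg":[23,92,29,63,41],"yu":[87,52,34]},"rf":{"ae":[54,26],"c":{"cc":31,"fd":27},"lv":[38,55,4],"t":[73,20]},"s":90}
After op 7 (replace /cho 87): {"cho":87,"ggp":{"ac":76,"bms":{"ag":58,"j":65,"mgm":93,"se":86},"xbn":[39,66,47]},"lq":{"de":[88,19,82,85],"i":25,"vvg":[23,92,29,63,41],"yu":[87,52,34]},"rf":{"ae":[54,26],"c":{"cc":31,"fd":27},"lv":[38,55,4],"t":[73,20]},"s":90}
After op 8 (add /rf/ae/2 34): {"cho":87,"ggp":{"ac":76,"bms":{"ag":58,"j":65,"mgm":93,"se":86},"xbn":[39,66,47]},"lq":{"de":[88,19,82,85],"i":25,"vvg":[23,92,29,63,41],"yu":[87,52,34]},"rf":{"ae":[54,26,34],"c":{"cc":31,"fd":27},"lv":[38,55,4],"t":[73,20]},"s":90}
After op 9 (add /rf/lv 94): {"cho":87,"ggp":{"ac":76,"bms":{"ag":58,"j":65,"mgm":93,"se":86},"xbn":[39,66,47]},"lq":{"de":[88,19,82,85],"i":25,"vvg":[23,92,29,63,41],"yu":[87,52,34]},"rf":{"ae":[54,26,34],"c":{"cc":31,"fd":27},"lv":94,"t":[73,20]},"s":90}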